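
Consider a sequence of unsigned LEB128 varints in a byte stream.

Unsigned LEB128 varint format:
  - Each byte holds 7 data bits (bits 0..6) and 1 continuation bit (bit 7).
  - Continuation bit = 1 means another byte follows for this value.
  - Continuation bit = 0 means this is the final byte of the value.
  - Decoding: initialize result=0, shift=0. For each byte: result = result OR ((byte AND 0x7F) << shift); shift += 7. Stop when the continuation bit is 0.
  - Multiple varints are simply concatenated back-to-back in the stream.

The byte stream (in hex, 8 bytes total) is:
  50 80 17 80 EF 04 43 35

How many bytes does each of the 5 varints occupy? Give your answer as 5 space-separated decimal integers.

  byte[0]=0x50 cont=0 payload=0x50=80: acc |= 80<<0 -> acc=80 shift=7 [end]
Varint 1: bytes[0:1] = 50 -> value 80 (1 byte(s))
  byte[1]=0x80 cont=1 payload=0x00=0: acc |= 0<<0 -> acc=0 shift=7
  byte[2]=0x17 cont=0 payload=0x17=23: acc |= 23<<7 -> acc=2944 shift=14 [end]
Varint 2: bytes[1:3] = 80 17 -> value 2944 (2 byte(s))
  byte[3]=0x80 cont=1 payload=0x00=0: acc |= 0<<0 -> acc=0 shift=7
  byte[4]=0xEF cont=1 payload=0x6F=111: acc |= 111<<7 -> acc=14208 shift=14
  byte[5]=0x04 cont=0 payload=0x04=4: acc |= 4<<14 -> acc=79744 shift=21 [end]
Varint 3: bytes[3:6] = 80 EF 04 -> value 79744 (3 byte(s))
  byte[6]=0x43 cont=0 payload=0x43=67: acc |= 67<<0 -> acc=67 shift=7 [end]
Varint 4: bytes[6:7] = 43 -> value 67 (1 byte(s))
  byte[7]=0x35 cont=0 payload=0x35=53: acc |= 53<<0 -> acc=53 shift=7 [end]
Varint 5: bytes[7:8] = 35 -> value 53 (1 byte(s))

Answer: 1 2 3 1 1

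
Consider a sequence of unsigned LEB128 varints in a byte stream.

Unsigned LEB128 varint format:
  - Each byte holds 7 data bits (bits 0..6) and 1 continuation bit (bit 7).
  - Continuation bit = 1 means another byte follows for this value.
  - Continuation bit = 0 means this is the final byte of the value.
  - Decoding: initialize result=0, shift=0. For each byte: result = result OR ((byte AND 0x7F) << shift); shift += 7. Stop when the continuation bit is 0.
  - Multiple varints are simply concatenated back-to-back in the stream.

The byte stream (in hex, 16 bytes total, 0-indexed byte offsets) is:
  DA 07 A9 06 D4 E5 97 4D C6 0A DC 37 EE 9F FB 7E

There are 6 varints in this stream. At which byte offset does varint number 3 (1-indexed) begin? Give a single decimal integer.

  byte[0]=0xDA cont=1 payload=0x5A=90: acc |= 90<<0 -> acc=90 shift=7
  byte[1]=0x07 cont=0 payload=0x07=7: acc |= 7<<7 -> acc=986 shift=14 [end]
Varint 1: bytes[0:2] = DA 07 -> value 986 (2 byte(s))
  byte[2]=0xA9 cont=1 payload=0x29=41: acc |= 41<<0 -> acc=41 shift=7
  byte[3]=0x06 cont=0 payload=0x06=6: acc |= 6<<7 -> acc=809 shift=14 [end]
Varint 2: bytes[2:4] = A9 06 -> value 809 (2 byte(s))
  byte[4]=0xD4 cont=1 payload=0x54=84: acc |= 84<<0 -> acc=84 shift=7
  byte[5]=0xE5 cont=1 payload=0x65=101: acc |= 101<<7 -> acc=13012 shift=14
  byte[6]=0x97 cont=1 payload=0x17=23: acc |= 23<<14 -> acc=389844 shift=21
  byte[7]=0x4D cont=0 payload=0x4D=77: acc |= 77<<21 -> acc=161870548 shift=28 [end]
Varint 3: bytes[4:8] = D4 E5 97 4D -> value 161870548 (4 byte(s))
  byte[8]=0xC6 cont=1 payload=0x46=70: acc |= 70<<0 -> acc=70 shift=7
  byte[9]=0x0A cont=0 payload=0x0A=10: acc |= 10<<7 -> acc=1350 shift=14 [end]
Varint 4: bytes[8:10] = C6 0A -> value 1350 (2 byte(s))
  byte[10]=0xDC cont=1 payload=0x5C=92: acc |= 92<<0 -> acc=92 shift=7
  byte[11]=0x37 cont=0 payload=0x37=55: acc |= 55<<7 -> acc=7132 shift=14 [end]
Varint 5: bytes[10:12] = DC 37 -> value 7132 (2 byte(s))
  byte[12]=0xEE cont=1 payload=0x6E=110: acc |= 110<<0 -> acc=110 shift=7
  byte[13]=0x9F cont=1 payload=0x1F=31: acc |= 31<<7 -> acc=4078 shift=14
  byte[14]=0xFB cont=1 payload=0x7B=123: acc |= 123<<14 -> acc=2019310 shift=21
  byte[15]=0x7E cont=0 payload=0x7E=126: acc |= 126<<21 -> acc=266260462 shift=28 [end]
Varint 6: bytes[12:16] = EE 9F FB 7E -> value 266260462 (4 byte(s))

Answer: 4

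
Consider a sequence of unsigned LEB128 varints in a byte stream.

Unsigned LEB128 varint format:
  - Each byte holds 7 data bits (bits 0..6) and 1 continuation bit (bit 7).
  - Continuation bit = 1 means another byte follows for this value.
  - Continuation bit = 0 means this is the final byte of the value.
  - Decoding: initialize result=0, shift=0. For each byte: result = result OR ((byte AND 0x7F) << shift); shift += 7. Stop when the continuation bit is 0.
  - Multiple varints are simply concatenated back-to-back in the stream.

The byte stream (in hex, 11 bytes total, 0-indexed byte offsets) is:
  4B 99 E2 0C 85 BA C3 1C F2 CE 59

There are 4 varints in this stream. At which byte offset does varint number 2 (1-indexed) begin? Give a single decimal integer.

Answer: 1

Derivation:
  byte[0]=0x4B cont=0 payload=0x4B=75: acc |= 75<<0 -> acc=75 shift=7 [end]
Varint 1: bytes[0:1] = 4B -> value 75 (1 byte(s))
  byte[1]=0x99 cont=1 payload=0x19=25: acc |= 25<<0 -> acc=25 shift=7
  byte[2]=0xE2 cont=1 payload=0x62=98: acc |= 98<<7 -> acc=12569 shift=14
  byte[3]=0x0C cont=0 payload=0x0C=12: acc |= 12<<14 -> acc=209177 shift=21 [end]
Varint 2: bytes[1:4] = 99 E2 0C -> value 209177 (3 byte(s))
  byte[4]=0x85 cont=1 payload=0x05=5: acc |= 5<<0 -> acc=5 shift=7
  byte[5]=0xBA cont=1 payload=0x3A=58: acc |= 58<<7 -> acc=7429 shift=14
  byte[6]=0xC3 cont=1 payload=0x43=67: acc |= 67<<14 -> acc=1105157 shift=21
  byte[7]=0x1C cont=0 payload=0x1C=28: acc |= 28<<21 -> acc=59825413 shift=28 [end]
Varint 3: bytes[4:8] = 85 BA C3 1C -> value 59825413 (4 byte(s))
  byte[8]=0xF2 cont=1 payload=0x72=114: acc |= 114<<0 -> acc=114 shift=7
  byte[9]=0xCE cont=1 payload=0x4E=78: acc |= 78<<7 -> acc=10098 shift=14
  byte[10]=0x59 cont=0 payload=0x59=89: acc |= 89<<14 -> acc=1468274 shift=21 [end]
Varint 4: bytes[8:11] = F2 CE 59 -> value 1468274 (3 byte(s))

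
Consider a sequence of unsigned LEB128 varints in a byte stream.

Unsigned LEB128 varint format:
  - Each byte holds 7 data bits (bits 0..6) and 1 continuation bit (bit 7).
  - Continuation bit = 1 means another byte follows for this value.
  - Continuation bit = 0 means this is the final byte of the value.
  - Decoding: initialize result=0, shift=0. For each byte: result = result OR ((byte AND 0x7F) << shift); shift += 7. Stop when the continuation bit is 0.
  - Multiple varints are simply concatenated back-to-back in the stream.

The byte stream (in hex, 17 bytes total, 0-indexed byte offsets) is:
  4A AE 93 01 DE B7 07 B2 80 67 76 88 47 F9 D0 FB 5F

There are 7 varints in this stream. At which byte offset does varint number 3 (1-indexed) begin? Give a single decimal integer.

Answer: 4

Derivation:
  byte[0]=0x4A cont=0 payload=0x4A=74: acc |= 74<<0 -> acc=74 shift=7 [end]
Varint 1: bytes[0:1] = 4A -> value 74 (1 byte(s))
  byte[1]=0xAE cont=1 payload=0x2E=46: acc |= 46<<0 -> acc=46 shift=7
  byte[2]=0x93 cont=1 payload=0x13=19: acc |= 19<<7 -> acc=2478 shift=14
  byte[3]=0x01 cont=0 payload=0x01=1: acc |= 1<<14 -> acc=18862 shift=21 [end]
Varint 2: bytes[1:4] = AE 93 01 -> value 18862 (3 byte(s))
  byte[4]=0xDE cont=1 payload=0x5E=94: acc |= 94<<0 -> acc=94 shift=7
  byte[5]=0xB7 cont=1 payload=0x37=55: acc |= 55<<7 -> acc=7134 shift=14
  byte[6]=0x07 cont=0 payload=0x07=7: acc |= 7<<14 -> acc=121822 shift=21 [end]
Varint 3: bytes[4:7] = DE B7 07 -> value 121822 (3 byte(s))
  byte[7]=0xB2 cont=1 payload=0x32=50: acc |= 50<<0 -> acc=50 shift=7
  byte[8]=0x80 cont=1 payload=0x00=0: acc |= 0<<7 -> acc=50 shift=14
  byte[9]=0x67 cont=0 payload=0x67=103: acc |= 103<<14 -> acc=1687602 shift=21 [end]
Varint 4: bytes[7:10] = B2 80 67 -> value 1687602 (3 byte(s))
  byte[10]=0x76 cont=0 payload=0x76=118: acc |= 118<<0 -> acc=118 shift=7 [end]
Varint 5: bytes[10:11] = 76 -> value 118 (1 byte(s))
  byte[11]=0x88 cont=1 payload=0x08=8: acc |= 8<<0 -> acc=8 shift=7
  byte[12]=0x47 cont=0 payload=0x47=71: acc |= 71<<7 -> acc=9096 shift=14 [end]
Varint 6: bytes[11:13] = 88 47 -> value 9096 (2 byte(s))
  byte[13]=0xF9 cont=1 payload=0x79=121: acc |= 121<<0 -> acc=121 shift=7
  byte[14]=0xD0 cont=1 payload=0x50=80: acc |= 80<<7 -> acc=10361 shift=14
  byte[15]=0xFB cont=1 payload=0x7B=123: acc |= 123<<14 -> acc=2025593 shift=21
  byte[16]=0x5F cont=0 payload=0x5F=95: acc |= 95<<21 -> acc=201255033 shift=28 [end]
Varint 7: bytes[13:17] = F9 D0 FB 5F -> value 201255033 (4 byte(s))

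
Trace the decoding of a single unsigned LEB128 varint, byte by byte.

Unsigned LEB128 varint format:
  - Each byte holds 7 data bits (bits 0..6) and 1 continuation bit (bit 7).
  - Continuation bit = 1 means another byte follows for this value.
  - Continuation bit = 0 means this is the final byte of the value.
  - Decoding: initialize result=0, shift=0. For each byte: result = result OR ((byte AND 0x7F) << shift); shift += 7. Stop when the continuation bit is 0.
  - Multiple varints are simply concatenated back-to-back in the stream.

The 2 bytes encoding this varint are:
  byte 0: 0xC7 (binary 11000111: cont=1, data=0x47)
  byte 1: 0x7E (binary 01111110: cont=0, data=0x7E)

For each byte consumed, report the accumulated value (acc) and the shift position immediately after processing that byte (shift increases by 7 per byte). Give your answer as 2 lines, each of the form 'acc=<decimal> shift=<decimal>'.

Answer: acc=71 shift=7
acc=16199 shift=14

Derivation:
byte 0=0xC7: payload=0x47=71, contrib = 71<<0 = 71; acc -> 71, shift -> 7
byte 1=0x7E: payload=0x7E=126, contrib = 126<<7 = 16128; acc -> 16199, shift -> 14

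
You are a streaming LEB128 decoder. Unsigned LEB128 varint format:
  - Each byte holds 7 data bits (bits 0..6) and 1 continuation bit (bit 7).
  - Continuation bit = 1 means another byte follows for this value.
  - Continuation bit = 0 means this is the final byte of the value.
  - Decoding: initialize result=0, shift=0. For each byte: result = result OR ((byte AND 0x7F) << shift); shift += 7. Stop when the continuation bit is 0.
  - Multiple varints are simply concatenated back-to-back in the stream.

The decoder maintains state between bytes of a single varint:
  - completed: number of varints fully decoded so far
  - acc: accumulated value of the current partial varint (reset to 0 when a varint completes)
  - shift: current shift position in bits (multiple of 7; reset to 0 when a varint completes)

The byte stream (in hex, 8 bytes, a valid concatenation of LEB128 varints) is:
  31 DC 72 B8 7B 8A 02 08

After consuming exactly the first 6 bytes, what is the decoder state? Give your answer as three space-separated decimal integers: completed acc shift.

Answer: 3 10 7

Derivation:
byte[0]=0x31 cont=0 payload=0x31: varint #1 complete (value=49); reset -> completed=1 acc=0 shift=0
byte[1]=0xDC cont=1 payload=0x5C: acc |= 92<<0 -> completed=1 acc=92 shift=7
byte[2]=0x72 cont=0 payload=0x72: varint #2 complete (value=14684); reset -> completed=2 acc=0 shift=0
byte[3]=0xB8 cont=1 payload=0x38: acc |= 56<<0 -> completed=2 acc=56 shift=7
byte[4]=0x7B cont=0 payload=0x7B: varint #3 complete (value=15800); reset -> completed=3 acc=0 shift=0
byte[5]=0x8A cont=1 payload=0x0A: acc |= 10<<0 -> completed=3 acc=10 shift=7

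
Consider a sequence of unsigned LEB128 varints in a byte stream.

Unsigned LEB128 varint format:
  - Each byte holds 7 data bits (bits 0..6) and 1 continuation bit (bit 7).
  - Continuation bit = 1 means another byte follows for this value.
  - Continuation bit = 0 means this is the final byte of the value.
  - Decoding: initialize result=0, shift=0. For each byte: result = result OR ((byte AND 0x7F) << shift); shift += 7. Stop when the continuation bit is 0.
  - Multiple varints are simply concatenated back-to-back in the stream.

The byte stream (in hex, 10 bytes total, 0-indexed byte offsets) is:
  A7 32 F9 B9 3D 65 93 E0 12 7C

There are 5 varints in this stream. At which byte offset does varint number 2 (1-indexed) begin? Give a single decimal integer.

Answer: 2

Derivation:
  byte[0]=0xA7 cont=1 payload=0x27=39: acc |= 39<<0 -> acc=39 shift=7
  byte[1]=0x32 cont=0 payload=0x32=50: acc |= 50<<7 -> acc=6439 shift=14 [end]
Varint 1: bytes[0:2] = A7 32 -> value 6439 (2 byte(s))
  byte[2]=0xF9 cont=1 payload=0x79=121: acc |= 121<<0 -> acc=121 shift=7
  byte[3]=0xB9 cont=1 payload=0x39=57: acc |= 57<<7 -> acc=7417 shift=14
  byte[4]=0x3D cont=0 payload=0x3D=61: acc |= 61<<14 -> acc=1006841 shift=21 [end]
Varint 2: bytes[2:5] = F9 B9 3D -> value 1006841 (3 byte(s))
  byte[5]=0x65 cont=0 payload=0x65=101: acc |= 101<<0 -> acc=101 shift=7 [end]
Varint 3: bytes[5:6] = 65 -> value 101 (1 byte(s))
  byte[6]=0x93 cont=1 payload=0x13=19: acc |= 19<<0 -> acc=19 shift=7
  byte[7]=0xE0 cont=1 payload=0x60=96: acc |= 96<<7 -> acc=12307 shift=14
  byte[8]=0x12 cont=0 payload=0x12=18: acc |= 18<<14 -> acc=307219 shift=21 [end]
Varint 4: bytes[6:9] = 93 E0 12 -> value 307219 (3 byte(s))
  byte[9]=0x7C cont=0 payload=0x7C=124: acc |= 124<<0 -> acc=124 shift=7 [end]
Varint 5: bytes[9:10] = 7C -> value 124 (1 byte(s))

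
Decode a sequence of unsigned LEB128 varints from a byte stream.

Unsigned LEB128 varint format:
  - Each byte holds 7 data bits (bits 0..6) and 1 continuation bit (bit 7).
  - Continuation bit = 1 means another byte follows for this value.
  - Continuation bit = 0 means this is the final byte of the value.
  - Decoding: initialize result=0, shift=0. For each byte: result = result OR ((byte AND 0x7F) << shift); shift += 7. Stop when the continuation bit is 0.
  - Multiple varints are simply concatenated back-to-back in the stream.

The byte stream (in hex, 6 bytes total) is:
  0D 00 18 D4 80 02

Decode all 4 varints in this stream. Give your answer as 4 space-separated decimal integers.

  byte[0]=0x0D cont=0 payload=0x0D=13: acc |= 13<<0 -> acc=13 shift=7 [end]
Varint 1: bytes[0:1] = 0D -> value 13 (1 byte(s))
  byte[1]=0x00 cont=0 payload=0x00=0: acc |= 0<<0 -> acc=0 shift=7 [end]
Varint 2: bytes[1:2] = 00 -> value 0 (1 byte(s))
  byte[2]=0x18 cont=0 payload=0x18=24: acc |= 24<<0 -> acc=24 shift=7 [end]
Varint 3: bytes[2:3] = 18 -> value 24 (1 byte(s))
  byte[3]=0xD4 cont=1 payload=0x54=84: acc |= 84<<0 -> acc=84 shift=7
  byte[4]=0x80 cont=1 payload=0x00=0: acc |= 0<<7 -> acc=84 shift=14
  byte[5]=0x02 cont=0 payload=0x02=2: acc |= 2<<14 -> acc=32852 shift=21 [end]
Varint 4: bytes[3:6] = D4 80 02 -> value 32852 (3 byte(s))

Answer: 13 0 24 32852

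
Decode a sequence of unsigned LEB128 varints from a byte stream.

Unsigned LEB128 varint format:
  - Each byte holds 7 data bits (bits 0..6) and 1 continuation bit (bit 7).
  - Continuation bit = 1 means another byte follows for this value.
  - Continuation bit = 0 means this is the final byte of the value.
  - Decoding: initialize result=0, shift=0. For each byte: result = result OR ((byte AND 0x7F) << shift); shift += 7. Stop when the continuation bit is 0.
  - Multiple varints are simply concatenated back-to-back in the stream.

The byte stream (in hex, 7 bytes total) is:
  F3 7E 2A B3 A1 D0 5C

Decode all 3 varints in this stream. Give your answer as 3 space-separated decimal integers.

  byte[0]=0xF3 cont=1 payload=0x73=115: acc |= 115<<0 -> acc=115 shift=7
  byte[1]=0x7E cont=0 payload=0x7E=126: acc |= 126<<7 -> acc=16243 shift=14 [end]
Varint 1: bytes[0:2] = F3 7E -> value 16243 (2 byte(s))
  byte[2]=0x2A cont=0 payload=0x2A=42: acc |= 42<<0 -> acc=42 shift=7 [end]
Varint 2: bytes[2:3] = 2A -> value 42 (1 byte(s))
  byte[3]=0xB3 cont=1 payload=0x33=51: acc |= 51<<0 -> acc=51 shift=7
  byte[4]=0xA1 cont=1 payload=0x21=33: acc |= 33<<7 -> acc=4275 shift=14
  byte[5]=0xD0 cont=1 payload=0x50=80: acc |= 80<<14 -> acc=1314995 shift=21
  byte[6]=0x5C cont=0 payload=0x5C=92: acc |= 92<<21 -> acc=194252979 shift=28 [end]
Varint 3: bytes[3:7] = B3 A1 D0 5C -> value 194252979 (4 byte(s))

Answer: 16243 42 194252979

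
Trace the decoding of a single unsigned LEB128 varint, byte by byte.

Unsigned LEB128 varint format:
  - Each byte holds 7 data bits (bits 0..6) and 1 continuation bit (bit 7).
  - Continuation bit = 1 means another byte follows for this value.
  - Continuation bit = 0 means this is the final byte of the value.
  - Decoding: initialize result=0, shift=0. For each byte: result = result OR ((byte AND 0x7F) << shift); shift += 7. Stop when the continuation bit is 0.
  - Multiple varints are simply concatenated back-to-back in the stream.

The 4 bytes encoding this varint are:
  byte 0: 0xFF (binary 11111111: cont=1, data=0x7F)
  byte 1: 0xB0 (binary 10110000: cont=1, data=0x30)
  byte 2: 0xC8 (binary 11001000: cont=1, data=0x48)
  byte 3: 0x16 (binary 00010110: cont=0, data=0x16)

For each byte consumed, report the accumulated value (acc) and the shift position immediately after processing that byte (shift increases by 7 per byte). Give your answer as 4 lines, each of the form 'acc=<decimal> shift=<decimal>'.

byte 0=0xFF: payload=0x7F=127, contrib = 127<<0 = 127; acc -> 127, shift -> 7
byte 1=0xB0: payload=0x30=48, contrib = 48<<7 = 6144; acc -> 6271, shift -> 14
byte 2=0xC8: payload=0x48=72, contrib = 72<<14 = 1179648; acc -> 1185919, shift -> 21
byte 3=0x16: payload=0x16=22, contrib = 22<<21 = 46137344; acc -> 47323263, shift -> 28

Answer: acc=127 shift=7
acc=6271 shift=14
acc=1185919 shift=21
acc=47323263 shift=28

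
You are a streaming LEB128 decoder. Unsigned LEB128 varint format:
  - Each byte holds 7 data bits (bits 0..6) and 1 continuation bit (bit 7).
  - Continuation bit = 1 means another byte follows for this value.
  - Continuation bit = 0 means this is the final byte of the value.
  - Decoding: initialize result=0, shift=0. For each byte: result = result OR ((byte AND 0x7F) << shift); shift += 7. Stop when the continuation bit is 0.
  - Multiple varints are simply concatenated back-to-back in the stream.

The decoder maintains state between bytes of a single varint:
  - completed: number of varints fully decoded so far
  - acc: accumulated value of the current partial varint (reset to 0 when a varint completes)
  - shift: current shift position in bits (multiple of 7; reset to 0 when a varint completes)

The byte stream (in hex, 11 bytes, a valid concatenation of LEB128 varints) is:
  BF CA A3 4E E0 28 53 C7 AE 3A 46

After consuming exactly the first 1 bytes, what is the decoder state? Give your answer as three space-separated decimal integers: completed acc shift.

byte[0]=0xBF cont=1 payload=0x3F: acc |= 63<<0 -> completed=0 acc=63 shift=7

Answer: 0 63 7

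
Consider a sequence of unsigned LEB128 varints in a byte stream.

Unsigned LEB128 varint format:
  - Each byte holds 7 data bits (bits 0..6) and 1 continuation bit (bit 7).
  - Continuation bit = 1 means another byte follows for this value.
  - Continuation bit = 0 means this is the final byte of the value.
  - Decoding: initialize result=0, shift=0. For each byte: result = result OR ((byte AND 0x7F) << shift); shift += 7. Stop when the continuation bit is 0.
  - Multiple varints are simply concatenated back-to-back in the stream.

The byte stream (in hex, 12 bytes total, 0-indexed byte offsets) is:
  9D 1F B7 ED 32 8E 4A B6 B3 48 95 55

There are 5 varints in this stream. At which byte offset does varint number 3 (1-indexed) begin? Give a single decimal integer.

Answer: 5

Derivation:
  byte[0]=0x9D cont=1 payload=0x1D=29: acc |= 29<<0 -> acc=29 shift=7
  byte[1]=0x1F cont=0 payload=0x1F=31: acc |= 31<<7 -> acc=3997 shift=14 [end]
Varint 1: bytes[0:2] = 9D 1F -> value 3997 (2 byte(s))
  byte[2]=0xB7 cont=1 payload=0x37=55: acc |= 55<<0 -> acc=55 shift=7
  byte[3]=0xED cont=1 payload=0x6D=109: acc |= 109<<7 -> acc=14007 shift=14
  byte[4]=0x32 cont=0 payload=0x32=50: acc |= 50<<14 -> acc=833207 shift=21 [end]
Varint 2: bytes[2:5] = B7 ED 32 -> value 833207 (3 byte(s))
  byte[5]=0x8E cont=1 payload=0x0E=14: acc |= 14<<0 -> acc=14 shift=7
  byte[6]=0x4A cont=0 payload=0x4A=74: acc |= 74<<7 -> acc=9486 shift=14 [end]
Varint 3: bytes[5:7] = 8E 4A -> value 9486 (2 byte(s))
  byte[7]=0xB6 cont=1 payload=0x36=54: acc |= 54<<0 -> acc=54 shift=7
  byte[8]=0xB3 cont=1 payload=0x33=51: acc |= 51<<7 -> acc=6582 shift=14
  byte[9]=0x48 cont=0 payload=0x48=72: acc |= 72<<14 -> acc=1186230 shift=21 [end]
Varint 4: bytes[7:10] = B6 B3 48 -> value 1186230 (3 byte(s))
  byte[10]=0x95 cont=1 payload=0x15=21: acc |= 21<<0 -> acc=21 shift=7
  byte[11]=0x55 cont=0 payload=0x55=85: acc |= 85<<7 -> acc=10901 shift=14 [end]
Varint 5: bytes[10:12] = 95 55 -> value 10901 (2 byte(s))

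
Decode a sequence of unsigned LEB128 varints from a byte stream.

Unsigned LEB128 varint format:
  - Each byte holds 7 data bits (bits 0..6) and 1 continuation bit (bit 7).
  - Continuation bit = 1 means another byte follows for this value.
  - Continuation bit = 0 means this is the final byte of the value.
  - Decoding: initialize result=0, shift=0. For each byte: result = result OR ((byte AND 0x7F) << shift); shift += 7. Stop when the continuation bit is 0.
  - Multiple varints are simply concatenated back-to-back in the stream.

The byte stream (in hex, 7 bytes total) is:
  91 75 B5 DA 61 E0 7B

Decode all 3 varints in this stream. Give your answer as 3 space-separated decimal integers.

  byte[0]=0x91 cont=1 payload=0x11=17: acc |= 17<<0 -> acc=17 shift=7
  byte[1]=0x75 cont=0 payload=0x75=117: acc |= 117<<7 -> acc=14993 shift=14 [end]
Varint 1: bytes[0:2] = 91 75 -> value 14993 (2 byte(s))
  byte[2]=0xB5 cont=1 payload=0x35=53: acc |= 53<<0 -> acc=53 shift=7
  byte[3]=0xDA cont=1 payload=0x5A=90: acc |= 90<<7 -> acc=11573 shift=14
  byte[4]=0x61 cont=0 payload=0x61=97: acc |= 97<<14 -> acc=1600821 shift=21 [end]
Varint 2: bytes[2:5] = B5 DA 61 -> value 1600821 (3 byte(s))
  byte[5]=0xE0 cont=1 payload=0x60=96: acc |= 96<<0 -> acc=96 shift=7
  byte[6]=0x7B cont=0 payload=0x7B=123: acc |= 123<<7 -> acc=15840 shift=14 [end]
Varint 3: bytes[5:7] = E0 7B -> value 15840 (2 byte(s))

Answer: 14993 1600821 15840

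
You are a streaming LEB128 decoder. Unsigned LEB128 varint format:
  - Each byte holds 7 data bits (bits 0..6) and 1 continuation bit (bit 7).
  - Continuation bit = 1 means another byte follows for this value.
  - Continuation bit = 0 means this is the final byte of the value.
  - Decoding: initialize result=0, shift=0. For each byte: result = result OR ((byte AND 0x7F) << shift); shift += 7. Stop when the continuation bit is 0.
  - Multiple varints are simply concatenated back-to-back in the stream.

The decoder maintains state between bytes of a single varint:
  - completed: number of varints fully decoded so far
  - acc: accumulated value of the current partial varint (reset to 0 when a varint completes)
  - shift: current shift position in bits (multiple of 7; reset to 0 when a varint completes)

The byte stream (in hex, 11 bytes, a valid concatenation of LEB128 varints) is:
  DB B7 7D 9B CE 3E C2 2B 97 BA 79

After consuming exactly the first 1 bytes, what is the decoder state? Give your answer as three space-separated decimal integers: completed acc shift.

Answer: 0 91 7

Derivation:
byte[0]=0xDB cont=1 payload=0x5B: acc |= 91<<0 -> completed=0 acc=91 shift=7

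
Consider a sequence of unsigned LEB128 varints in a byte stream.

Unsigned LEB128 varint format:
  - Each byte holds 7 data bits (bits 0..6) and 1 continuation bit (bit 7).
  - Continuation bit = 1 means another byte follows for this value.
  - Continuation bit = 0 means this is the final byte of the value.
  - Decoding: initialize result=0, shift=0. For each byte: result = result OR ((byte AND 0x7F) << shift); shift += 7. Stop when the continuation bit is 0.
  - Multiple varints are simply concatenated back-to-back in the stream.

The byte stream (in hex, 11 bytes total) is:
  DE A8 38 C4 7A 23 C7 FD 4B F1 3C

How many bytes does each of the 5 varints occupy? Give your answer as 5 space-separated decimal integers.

Answer: 3 2 1 3 2

Derivation:
  byte[0]=0xDE cont=1 payload=0x5E=94: acc |= 94<<0 -> acc=94 shift=7
  byte[1]=0xA8 cont=1 payload=0x28=40: acc |= 40<<7 -> acc=5214 shift=14
  byte[2]=0x38 cont=0 payload=0x38=56: acc |= 56<<14 -> acc=922718 shift=21 [end]
Varint 1: bytes[0:3] = DE A8 38 -> value 922718 (3 byte(s))
  byte[3]=0xC4 cont=1 payload=0x44=68: acc |= 68<<0 -> acc=68 shift=7
  byte[4]=0x7A cont=0 payload=0x7A=122: acc |= 122<<7 -> acc=15684 shift=14 [end]
Varint 2: bytes[3:5] = C4 7A -> value 15684 (2 byte(s))
  byte[5]=0x23 cont=0 payload=0x23=35: acc |= 35<<0 -> acc=35 shift=7 [end]
Varint 3: bytes[5:6] = 23 -> value 35 (1 byte(s))
  byte[6]=0xC7 cont=1 payload=0x47=71: acc |= 71<<0 -> acc=71 shift=7
  byte[7]=0xFD cont=1 payload=0x7D=125: acc |= 125<<7 -> acc=16071 shift=14
  byte[8]=0x4B cont=0 payload=0x4B=75: acc |= 75<<14 -> acc=1244871 shift=21 [end]
Varint 4: bytes[6:9] = C7 FD 4B -> value 1244871 (3 byte(s))
  byte[9]=0xF1 cont=1 payload=0x71=113: acc |= 113<<0 -> acc=113 shift=7
  byte[10]=0x3C cont=0 payload=0x3C=60: acc |= 60<<7 -> acc=7793 shift=14 [end]
Varint 5: bytes[9:11] = F1 3C -> value 7793 (2 byte(s))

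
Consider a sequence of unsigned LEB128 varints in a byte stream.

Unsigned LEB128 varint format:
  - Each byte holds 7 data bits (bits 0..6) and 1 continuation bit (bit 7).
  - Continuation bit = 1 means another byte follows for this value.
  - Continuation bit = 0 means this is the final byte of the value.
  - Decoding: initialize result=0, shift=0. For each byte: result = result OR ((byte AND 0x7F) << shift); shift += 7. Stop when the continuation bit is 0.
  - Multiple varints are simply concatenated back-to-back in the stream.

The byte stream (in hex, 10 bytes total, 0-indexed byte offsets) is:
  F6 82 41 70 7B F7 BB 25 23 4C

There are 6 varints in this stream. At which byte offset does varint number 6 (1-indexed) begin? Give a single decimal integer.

Answer: 9

Derivation:
  byte[0]=0xF6 cont=1 payload=0x76=118: acc |= 118<<0 -> acc=118 shift=7
  byte[1]=0x82 cont=1 payload=0x02=2: acc |= 2<<7 -> acc=374 shift=14
  byte[2]=0x41 cont=0 payload=0x41=65: acc |= 65<<14 -> acc=1065334 shift=21 [end]
Varint 1: bytes[0:3] = F6 82 41 -> value 1065334 (3 byte(s))
  byte[3]=0x70 cont=0 payload=0x70=112: acc |= 112<<0 -> acc=112 shift=7 [end]
Varint 2: bytes[3:4] = 70 -> value 112 (1 byte(s))
  byte[4]=0x7B cont=0 payload=0x7B=123: acc |= 123<<0 -> acc=123 shift=7 [end]
Varint 3: bytes[4:5] = 7B -> value 123 (1 byte(s))
  byte[5]=0xF7 cont=1 payload=0x77=119: acc |= 119<<0 -> acc=119 shift=7
  byte[6]=0xBB cont=1 payload=0x3B=59: acc |= 59<<7 -> acc=7671 shift=14
  byte[7]=0x25 cont=0 payload=0x25=37: acc |= 37<<14 -> acc=613879 shift=21 [end]
Varint 4: bytes[5:8] = F7 BB 25 -> value 613879 (3 byte(s))
  byte[8]=0x23 cont=0 payload=0x23=35: acc |= 35<<0 -> acc=35 shift=7 [end]
Varint 5: bytes[8:9] = 23 -> value 35 (1 byte(s))
  byte[9]=0x4C cont=0 payload=0x4C=76: acc |= 76<<0 -> acc=76 shift=7 [end]
Varint 6: bytes[9:10] = 4C -> value 76 (1 byte(s))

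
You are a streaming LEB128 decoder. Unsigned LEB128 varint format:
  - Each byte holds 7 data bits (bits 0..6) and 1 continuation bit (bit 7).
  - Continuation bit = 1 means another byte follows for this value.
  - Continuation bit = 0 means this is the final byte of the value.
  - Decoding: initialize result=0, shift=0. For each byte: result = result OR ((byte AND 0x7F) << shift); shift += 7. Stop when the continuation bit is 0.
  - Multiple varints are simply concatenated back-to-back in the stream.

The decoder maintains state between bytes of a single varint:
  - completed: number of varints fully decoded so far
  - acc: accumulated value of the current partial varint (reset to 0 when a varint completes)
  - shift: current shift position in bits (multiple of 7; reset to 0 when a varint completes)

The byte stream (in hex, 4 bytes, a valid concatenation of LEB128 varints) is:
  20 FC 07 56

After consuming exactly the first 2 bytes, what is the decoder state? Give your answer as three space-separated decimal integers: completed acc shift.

byte[0]=0x20 cont=0 payload=0x20: varint #1 complete (value=32); reset -> completed=1 acc=0 shift=0
byte[1]=0xFC cont=1 payload=0x7C: acc |= 124<<0 -> completed=1 acc=124 shift=7

Answer: 1 124 7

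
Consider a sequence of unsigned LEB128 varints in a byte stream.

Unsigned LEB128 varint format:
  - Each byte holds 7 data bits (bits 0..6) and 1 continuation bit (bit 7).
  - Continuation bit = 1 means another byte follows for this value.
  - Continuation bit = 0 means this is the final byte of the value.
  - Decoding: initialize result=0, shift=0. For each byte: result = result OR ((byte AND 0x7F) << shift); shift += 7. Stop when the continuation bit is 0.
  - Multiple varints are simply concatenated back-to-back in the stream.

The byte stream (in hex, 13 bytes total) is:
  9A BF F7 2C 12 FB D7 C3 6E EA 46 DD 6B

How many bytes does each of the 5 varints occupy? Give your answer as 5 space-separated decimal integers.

Answer: 4 1 4 2 2

Derivation:
  byte[0]=0x9A cont=1 payload=0x1A=26: acc |= 26<<0 -> acc=26 shift=7
  byte[1]=0xBF cont=1 payload=0x3F=63: acc |= 63<<7 -> acc=8090 shift=14
  byte[2]=0xF7 cont=1 payload=0x77=119: acc |= 119<<14 -> acc=1957786 shift=21
  byte[3]=0x2C cont=0 payload=0x2C=44: acc |= 44<<21 -> acc=94232474 shift=28 [end]
Varint 1: bytes[0:4] = 9A BF F7 2C -> value 94232474 (4 byte(s))
  byte[4]=0x12 cont=0 payload=0x12=18: acc |= 18<<0 -> acc=18 shift=7 [end]
Varint 2: bytes[4:5] = 12 -> value 18 (1 byte(s))
  byte[5]=0xFB cont=1 payload=0x7B=123: acc |= 123<<0 -> acc=123 shift=7
  byte[6]=0xD7 cont=1 payload=0x57=87: acc |= 87<<7 -> acc=11259 shift=14
  byte[7]=0xC3 cont=1 payload=0x43=67: acc |= 67<<14 -> acc=1108987 shift=21
  byte[8]=0x6E cont=0 payload=0x6E=110: acc |= 110<<21 -> acc=231795707 shift=28 [end]
Varint 3: bytes[5:9] = FB D7 C3 6E -> value 231795707 (4 byte(s))
  byte[9]=0xEA cont=1 payload=0x6A=106: acc |= 106<<0 -> acc=106 shift=7
  byte[10]=0x46 cont=0 payload=0x46=70: acc |= 70<<7 -> acc=9066 shift=14 [end]
Varint 4: bytes[9:11] = EA 46 -> value 9066 (2 byte(s))
  byte[11]=0xDD cont=1 payload=0x5D=93: acc |= 93<<0 -> acc=93 shift=7
  byte[12]=0x6B cont=0 payload=0x6B=107: acc |= 107<<7 -> acc=13789 shift=14 [end]
Varint 5: bytes[11:13] = DD 6B -> value 13789 (2 byte(s))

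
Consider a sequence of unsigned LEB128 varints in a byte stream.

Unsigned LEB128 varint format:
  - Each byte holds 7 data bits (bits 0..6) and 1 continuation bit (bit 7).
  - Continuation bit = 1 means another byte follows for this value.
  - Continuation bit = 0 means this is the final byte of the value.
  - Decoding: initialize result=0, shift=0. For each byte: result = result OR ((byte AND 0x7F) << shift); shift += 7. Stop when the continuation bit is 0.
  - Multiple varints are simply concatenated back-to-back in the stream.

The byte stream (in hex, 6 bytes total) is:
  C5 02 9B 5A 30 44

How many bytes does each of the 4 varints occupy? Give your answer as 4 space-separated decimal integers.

  byte[0]=0xC5 cont=1 payload=0x45=69: acc |= 69<<0 -> acc=69 shift=7
  byte[1]=0x02 cont=0 payload=0x02=2: acc |= 2<<7 -> acc=325 shift=14 [end]
Varint 1: bytes[0:2] = C5 02 -> value 325 (2 byte(s))
  byte[2]=0x9B cont=1 payload=0x1B=27: acc |= 27<<0 -> acc=27 shift=7
  byte[3]=0x5A cont=0 payload=0x5A=90: acc |= 90<<7 -> acc=11547 shift=14 [end]
Varint 2: bytes[2:4] = 9B 5A -> value 11547 (2 byte(s))
  byte[4]=0x30 cont=0 payload=0x30=48: acc |= 48<<0 -> acc=48 shift=7 [end]
Varint 3: bytes[4:5] = 30 -> value 48 (1 byte(s))
  byte[5]=0x44 cont=0 payload=0x44=68: acc |= 68<<0 -> acc=68 shift=7 [end]
Varint 4: bytes[5:6] = 44 -> value 68 (1 byte(s))

Answer: 2 2 1 1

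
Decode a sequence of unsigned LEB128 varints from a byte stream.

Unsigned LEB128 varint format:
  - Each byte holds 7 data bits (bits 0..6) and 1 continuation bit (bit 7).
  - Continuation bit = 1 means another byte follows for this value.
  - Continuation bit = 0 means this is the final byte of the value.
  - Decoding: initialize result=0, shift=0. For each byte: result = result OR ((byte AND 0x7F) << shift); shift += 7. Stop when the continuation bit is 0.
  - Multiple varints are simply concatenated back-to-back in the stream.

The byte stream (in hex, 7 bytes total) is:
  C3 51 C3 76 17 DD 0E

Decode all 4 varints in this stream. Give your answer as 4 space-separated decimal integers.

  byte[0]=0xC3 cont=1 payload=0x43=67: acc |= 67<<0 -> acc=67 shift=7
  byte[1]=0x51 cont=0 payload=0x51=81: acc |= 81<<7 -> acc=10435 shift=14 [end]
Varint 1: bytes[0:2] = C3 51 -> value 10435 (2 byte(s))
  byte[2]=0xC3 cont=1 payload=0x43=67: acc |= 67<<0 -> acc=67 shift=7
  byte[3]=0x76 cont=0 payload=0x76=118: acc |= 118<<7 -> acc=15171 shift=14 [end]
Varint 2: bytes[2:4] = C3 76 -> value 15171 (2 byte(s))
  byte[4]=0x17 cont=0 payload=0x17=23: acc |= 23<<0 -> acc=23 shift=7 [end]
Varint 3: bytes[4:5] = 17 -> value 23 (1 byte(s))
  byte[5]=0xDD cont=1 payload=0x5D=93: acc |= 93<<0 -> acc=93 shift=7
  byte[6]=0x0E cont=0 payload=0x0E=14: acc |= 14<<7 -> acc=1885 shift=14 [end]
Varint 4: bytes[5:7] = DD 0E -> value 1885 (2 byte(s))

Answer: 10435 15171 23 1885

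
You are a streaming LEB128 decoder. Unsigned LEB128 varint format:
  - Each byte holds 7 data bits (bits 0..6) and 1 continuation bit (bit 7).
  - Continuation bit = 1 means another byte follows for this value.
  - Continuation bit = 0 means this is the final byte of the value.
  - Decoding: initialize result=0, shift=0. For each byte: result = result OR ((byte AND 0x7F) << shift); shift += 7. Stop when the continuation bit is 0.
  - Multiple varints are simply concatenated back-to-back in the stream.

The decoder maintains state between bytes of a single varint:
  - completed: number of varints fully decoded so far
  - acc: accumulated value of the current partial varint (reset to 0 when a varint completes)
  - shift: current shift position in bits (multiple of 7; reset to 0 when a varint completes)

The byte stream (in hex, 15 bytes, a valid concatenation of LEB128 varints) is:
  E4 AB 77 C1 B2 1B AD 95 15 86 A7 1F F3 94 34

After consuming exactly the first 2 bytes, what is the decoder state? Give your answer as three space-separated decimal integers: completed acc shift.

Answer: 0 5604 14

Derivation:
byte[0]=0xE4 cont=1 payload=0x64: acc |= 100<<0 -> completed=0 acc=100 shift=7
byte[1]=0xAB cont=1 payload=0x2B: acc |= 43<<7 -> completed=0 acc=5604 shift=14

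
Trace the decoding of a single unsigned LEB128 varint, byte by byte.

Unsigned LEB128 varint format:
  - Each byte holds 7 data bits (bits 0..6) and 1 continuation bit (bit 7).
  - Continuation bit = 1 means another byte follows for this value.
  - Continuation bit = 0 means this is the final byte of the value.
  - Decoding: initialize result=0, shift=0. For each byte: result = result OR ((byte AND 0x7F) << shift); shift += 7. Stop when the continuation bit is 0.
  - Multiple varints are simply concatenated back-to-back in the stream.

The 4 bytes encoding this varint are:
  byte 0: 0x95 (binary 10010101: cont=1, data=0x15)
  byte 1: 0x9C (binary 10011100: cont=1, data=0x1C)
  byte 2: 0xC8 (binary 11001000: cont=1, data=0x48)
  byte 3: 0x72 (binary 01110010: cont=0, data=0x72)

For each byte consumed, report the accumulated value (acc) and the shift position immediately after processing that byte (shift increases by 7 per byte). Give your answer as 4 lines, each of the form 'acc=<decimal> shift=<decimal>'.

byte 0=0x95: payload=0x15=21, contrib = 21<<0 = 21; acc -> 21, shift -> 7
byte 1=0x9C: payload=0x1C=28, contrib = 28<<7 = 3584; acc -> 3605, shift -> 14
byte 2=0xC8: payload=0x48=72, contrib = 72<<14 = 1179648; acc -> 1183253, shift -> 21
byte 3=0x72: payload=0x72=114, contrib = 114<<21 = 239075328; acc -> 240258581, shift -> 28

Answer: acc=21 shift=7
acc=3605 shift=14
acc=1183253 shift=21
acc=240258581 shift=28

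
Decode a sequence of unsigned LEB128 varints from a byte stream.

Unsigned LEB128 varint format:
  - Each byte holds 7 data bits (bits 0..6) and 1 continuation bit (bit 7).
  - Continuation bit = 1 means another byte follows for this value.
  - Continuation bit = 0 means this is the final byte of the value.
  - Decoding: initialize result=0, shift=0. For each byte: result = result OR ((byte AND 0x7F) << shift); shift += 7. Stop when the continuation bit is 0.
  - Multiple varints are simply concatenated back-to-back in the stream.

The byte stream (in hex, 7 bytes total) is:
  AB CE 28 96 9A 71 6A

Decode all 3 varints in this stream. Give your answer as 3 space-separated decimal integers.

Answer: 665387 1854742 106

Derivation:
  byte[0]=0xAB cont=1 payload=0x2B=43: acc |= 43<<0 -> acc=43 shift=7
  byte[1]=0xCE cont=1 payload=0x4E=78: acc |= 78<<7 -> acc=10027 shift=14
  byte[2]=0x28 cont=0 payload=0x28=40: acc |= 40<<14 -> acc=665387 shift=21 [end]
Varint 1: bytes[0:3] = AB CE 28 -> value 665387 (3 byte(s))
  byte[3]=0x96 cont=1 payload=0x16=22: acc |= 22<<0 -> acc=22 shift=7
  byte[4]=0x9A cont=1 payload=0x1A=26: acc |= 26<<7 -> acc=3350 shift=14
  byte[5]=0x71 cont=0 payload=0x71=113: acc |= 113<<14 -> acc=1854742 shift=21 [end]
Varint 2: bytes[3:6] = 96 9A 71 -> value 1854742 (3 byte(s))
  byte[6]=0x6A cont=0 payload=0x6A=106: acc |= 106<<0 -> acc=106 shift=7 [end]
Varint 3: bytes[6:7] = 6A -> value 106 (1 byte(s))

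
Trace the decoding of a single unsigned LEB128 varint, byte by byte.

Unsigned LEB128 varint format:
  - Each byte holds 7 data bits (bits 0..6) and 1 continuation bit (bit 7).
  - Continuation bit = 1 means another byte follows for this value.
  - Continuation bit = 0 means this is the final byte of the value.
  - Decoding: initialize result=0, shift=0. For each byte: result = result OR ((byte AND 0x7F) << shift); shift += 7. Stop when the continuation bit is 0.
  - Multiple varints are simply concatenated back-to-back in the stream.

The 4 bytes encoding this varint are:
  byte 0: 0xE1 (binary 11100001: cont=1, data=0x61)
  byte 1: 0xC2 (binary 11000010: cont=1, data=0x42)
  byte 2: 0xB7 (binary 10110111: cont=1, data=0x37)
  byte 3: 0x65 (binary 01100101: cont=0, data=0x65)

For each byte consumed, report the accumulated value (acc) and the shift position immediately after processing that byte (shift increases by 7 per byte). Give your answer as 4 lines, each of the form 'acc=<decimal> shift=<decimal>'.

Answer: acc=97 shift=7
acc=8545 shift=14
acc=909665 shift=21
acc=212722017 shift=28

Derivation:
byte 0=0xE1: payload=0x61=97, contrib = 97<<0 = 97; acc -> 97, shift -> 7
byte 1=0xC2: payload=0x42=66, contrib = 66<<7 = 8448; acc -> 8545, shift -> 14
byte 2=0xB7: payload=0x37=55, contrib = 55<<14 = 901120; acc -> 909665, shift -> 21
byte 3=0x65: payload=0x65=101, contrib = 101<<21 = 211812352; acc -> 212722017, shift -> 28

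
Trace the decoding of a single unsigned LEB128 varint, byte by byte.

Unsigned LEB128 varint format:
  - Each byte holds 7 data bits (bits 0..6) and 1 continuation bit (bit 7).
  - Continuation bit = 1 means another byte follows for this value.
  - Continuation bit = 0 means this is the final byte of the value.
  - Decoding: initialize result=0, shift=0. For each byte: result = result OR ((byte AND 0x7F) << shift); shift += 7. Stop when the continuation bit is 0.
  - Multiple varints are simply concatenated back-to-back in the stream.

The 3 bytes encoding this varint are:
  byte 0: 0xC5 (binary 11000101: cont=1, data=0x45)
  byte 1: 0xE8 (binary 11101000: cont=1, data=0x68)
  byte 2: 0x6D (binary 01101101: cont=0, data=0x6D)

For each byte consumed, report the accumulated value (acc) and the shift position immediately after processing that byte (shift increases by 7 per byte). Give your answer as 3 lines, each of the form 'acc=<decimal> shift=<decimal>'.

Answer: acc=69 shift=7
acc=13381 shift=14
acc=1799237 shift=21

Derivation:
byte 0=0xC5: payload=0x45=69, contrib = 69<<0 = 69; acc -> 69, shift -> 7
byte 1=0xE8: payload=0x68=104, contrib = 104<<7 = 13312; acc -> 13381, shift -> 14
byte 2=0x6D: payload=0x6D=109, contrib = 109<<14 = 1785856; acc -> 1799237, shift -> 21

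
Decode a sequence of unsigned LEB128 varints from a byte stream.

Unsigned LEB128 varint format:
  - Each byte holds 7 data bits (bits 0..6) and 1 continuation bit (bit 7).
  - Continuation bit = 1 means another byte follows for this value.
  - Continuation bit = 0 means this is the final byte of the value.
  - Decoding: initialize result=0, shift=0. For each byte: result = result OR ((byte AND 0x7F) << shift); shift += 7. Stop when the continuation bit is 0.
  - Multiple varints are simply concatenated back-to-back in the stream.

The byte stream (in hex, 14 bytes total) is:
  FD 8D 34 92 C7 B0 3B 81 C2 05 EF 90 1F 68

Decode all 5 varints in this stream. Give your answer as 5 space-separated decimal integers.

Answer: 853757 124527506 90369 510063 104

Derivation:
  byte[0]=0xFD cont=1 payload=0x7D=125: acc |= 125<<0 -> acc=125 shift=7
  byte[1]=0x8D cont=1 payload=0x0D=13: acc |= 13<<7 -> acc=1789 shift=14
  byte[2]=0x34 cont=0 payload=0x34=52: acc |= 52<<14 -> acc=853757 shift=21 [end]
Varint 1: bytes[0:3] = FD 8D 34 -> value 853757 (3 byte(s))
  byte[3]=0x92 cont=1 payload=0x12=18: acc |= 18<<0 -> acc=18 shift=7
  byte[4]=0xC7 cont=1 payload=0x47=71: acc |= 71<<7 -> acc=9106 shift=14
  byte[5]=0xB0 cont=1 payload=0x30=48: acc |= 48<<14 -> acc=795538 shift=21
  byte[6]=0x3B cont=0 payload=0x3B=59: acc |= 59<<21 -> acc=124527506 shift=28 [end]
Varint 2: bytes[3:7] = 92 C7 B0 3B -> value 124527506 (4 byte(s))
  byte[7]=0x81 cont=1 payload=0x01=1: acc |= 1<<0 -> acc=1 shift=7
  byte[8]=0xC2 cont=1 payload=0x42=66: acc |= 66<<7 -> acc=8449 shift=14
  byte[9]=0x05 cont=0 payload=0x05=5: acc |= 5<<14 -> acc=90369 shift=21 [end]
Varint 3: bytes[7:10] = 81 C2 05 -> value 90369 (3 byte(s))
  byte[10]=0xEF cont=1 payload=0x6F=111: acc |= 111<<0 -> acc=111 shift=7
  byte[11]=0x90 cont=1 payload=0x10=16: acc |= 16<<7 -> acc=2159 shift=14
  byte[12]=0x1F cont=0 payload=0x1F=31: acc |= 31<<14 -> acc=510063 shift=21 [end]
Varint 4: bytes[10:13] = EF 90 1F -> value 510063 (3 byte(s))
  byte[13]=0x68 cont=0 payload=0x68=104: acc |= 104<<0 -> acc=104 shift=7 [end]
Varint 5: bytes[13:14] = 68 -> value 104 (1 byte(s))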